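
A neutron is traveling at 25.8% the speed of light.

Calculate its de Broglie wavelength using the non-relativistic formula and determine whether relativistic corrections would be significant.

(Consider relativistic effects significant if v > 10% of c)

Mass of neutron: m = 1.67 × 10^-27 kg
Yes, relativistic corrections are needed.

Using the non-relativistic de Broglie formula λ = h/(mv):

v = 25.8% × c = 7.735 × 10^7 m/s

λ = h/(mv)
λ = (6.626 × 10^-34 J·s) / (1.67 × 10^-27 kg × 7.735 × 10^7 m/s)
λ = 5.13 × 10^-15 m

Since v = 25.8% of c > 10% of c, relativistic corrections ARE significant and the actual wavelength would differ from this non-relativistic estimate.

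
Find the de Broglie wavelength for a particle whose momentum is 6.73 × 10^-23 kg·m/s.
9.85 × 10^-12 m

Using the de Broglie relation λ = h/p:

λ = h/p
λ = (6.626 × 10^-34 J·s) / (6.73 × 10^-23 kg·m/s)
λ = 9.85 × 10^-12 m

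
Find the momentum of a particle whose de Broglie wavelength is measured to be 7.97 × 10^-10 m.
8.31 × 10^-25 kg·m/s

From the de Broglie relation λ = h/p, we solve for p:

p = h/λ
p = (6.626 × 10^-34 J·s) / (7.97 × 10^-10 m)
p = 8.31 × 10^-25 kg·m/s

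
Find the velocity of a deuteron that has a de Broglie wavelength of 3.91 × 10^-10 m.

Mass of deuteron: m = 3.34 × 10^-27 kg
5.07 × 10^2 m/s

From the de Broglie relation λ = h/(mv), we solve for v:

v = h/(mλ)
v = (6.626 × 10^-34 J·s) / (3.34 × 10^-27 kg × 3.91 × 10^-10 m)
v = 5.07 × 10^2 m/s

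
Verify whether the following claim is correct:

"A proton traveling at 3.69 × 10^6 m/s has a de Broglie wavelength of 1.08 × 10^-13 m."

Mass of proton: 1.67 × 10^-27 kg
True

The claim is correct.

Using λ = h/(mv):
λ = (6.626 × 10^-34 J·s) / (1.67 × 10^-27 kg × 3.69 × 10^6 m/s)
λ = 1.08 × 10^-13 m

This matches the claimed value.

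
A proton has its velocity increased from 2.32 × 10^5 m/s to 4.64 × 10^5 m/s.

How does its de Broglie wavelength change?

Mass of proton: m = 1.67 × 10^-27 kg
The wavelength decreases by a factor of 2.

Using λ = h/(mv):

Initial wavelength: λ₁ = h/(mv₁) = 1.71 × 10^-12 m
Final wavelength: λ₂ = h/(mv₂) = 8.55 × 10^-13 m

Since λ ∝ 1/v, when velocity increases by a factor of 2, the wavelength decreases by a factor of 2.

λ₂/λ₁ = v₁/v₂ = 1/2

The wavelength decreases by a factor of 2.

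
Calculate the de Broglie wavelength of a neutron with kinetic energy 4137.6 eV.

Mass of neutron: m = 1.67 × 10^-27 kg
4.45 × 10^-13 m

Using λ = h/√(2mKE):

First convert KE to Joules: KE = 4137.6 eV = 6.629 × 10^-16 J

λ = h/√(2mKE)
λ = (6.626 × 10^-34 J·s) / √(2 × 1.67 × 10^-27 kg × 6.629 × 10^-16 J)
λ = 4.45 × 10^-13 m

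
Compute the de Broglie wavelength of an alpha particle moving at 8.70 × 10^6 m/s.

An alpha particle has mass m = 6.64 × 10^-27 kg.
1.15 × 10^-14 m

Using the de Broglie relation λ = h/(mv):

λ = h/(mv)
λ = (6.626 × 10^-34 J·s) / (6.64 × 10^-27 kg × 8.70 × 10^6 m/s)
λ = 1.15 × 10^-14 m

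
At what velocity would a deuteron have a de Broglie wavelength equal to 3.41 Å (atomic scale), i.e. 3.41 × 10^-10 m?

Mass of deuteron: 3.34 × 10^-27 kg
5.82 × 10^2 m/s

From λ = h/(mv), solve for v:

v = h/(mλ)
v = (6.626 × 10^-34 J·s) / (3.34 × 10^-27 kg × 3.41 × 10^-10 m)
v = 5.82 × 10^2 m/s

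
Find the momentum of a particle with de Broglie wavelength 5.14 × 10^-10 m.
1.29 × 10^-24 kg·m/s

From the de Broglie relation λ = h/p, we solve for p:

p = h/λ
p = (6.626 × 10^-34 J·s) / (5.14 × 10^-10 m)
p = 1.29 × 10^-24 kg·m/s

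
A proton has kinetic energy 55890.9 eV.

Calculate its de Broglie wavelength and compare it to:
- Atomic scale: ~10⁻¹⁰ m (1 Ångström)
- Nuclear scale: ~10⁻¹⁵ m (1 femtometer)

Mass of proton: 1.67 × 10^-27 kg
λ = 1.21 × 10^-13 m, which is between nuclear and atomic scales.

Using λ = h/√(2mKE):

KE = 55890.9 eV = 8.955 × 10^-15 J

λ = h/√(2mKE)
λ = (6.626 × 10^-34 J·s) / √(2 × 1.67 × 10^-27 kg × 8.955 × 10^-15 J)
λ = 1.21 × 10^-13 m

Comparison:
- Atomic scale (10⁻¹⁰ m): λ is 0.0012× this size
- Nuclear scale (10⁻¹⁵ m): λ is 1.2e+02× this size

The wavelength is between nuclear and atomic scales.

This wavelength is appropriate for probing atomic structure but too large for nuclear physics experiments.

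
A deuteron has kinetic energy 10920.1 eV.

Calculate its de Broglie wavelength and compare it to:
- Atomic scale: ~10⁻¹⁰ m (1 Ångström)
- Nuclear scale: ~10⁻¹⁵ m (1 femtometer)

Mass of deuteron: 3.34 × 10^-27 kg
λ = 1.94 × 10^-13 m, which is between nuclear and atomic scales.

Using λ = h/√(2mKE):

KE = 10920.1 eV = 1.750 × 10^-15 J

λ = h/√(2mKE)
λ = (6.626 × 10^-34 J·s) / √(2 × 3.34 × 10^-27 kg × 1.750 × 10^-15 J)
λ = 1.94 × 10^-13 m

Comparison:
- Atomic scale (10⁻¹⁰ m): λ is 0.0019× this size
- Nuclear scale (10⁻¹⁵ m): λ is 1.9e+02× this size

The wavelength is between nuclear and atomic scales.

This wavelength is appropriate for probing atomic structure but too large for nuclear physics experiments.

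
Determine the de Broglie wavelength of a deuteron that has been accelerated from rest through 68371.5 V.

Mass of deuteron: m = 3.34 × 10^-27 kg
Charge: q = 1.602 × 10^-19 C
7.75 × 10^-14 m

When a particle is accelerated through voltage V, it gains kinetic energy KE = qV.

The de Broglie wavelength is then λ = h/√(2mqV):

λ = h/√(2mqV)
λ = (6.626 × 10^-34 J·s) / √(2 × 3.34 × 10^-27 kg × 1.602 × 10^-19 C × 68371.5 V)
λ = 7.75 × 10^-14 m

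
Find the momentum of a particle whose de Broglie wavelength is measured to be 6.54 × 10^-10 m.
1.01 × 10^-24 kg·m/s

From the de Broglie relation λ = h/p, we solve for p:

p = h/λ
p = (6.626 × 10^-34 J·s) / (6.54 × 10^-10 m)
p = 1.01 × 10^-24 kg·m/s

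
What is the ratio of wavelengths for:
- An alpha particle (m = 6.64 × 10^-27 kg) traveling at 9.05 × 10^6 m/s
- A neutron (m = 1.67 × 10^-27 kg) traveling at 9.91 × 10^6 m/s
λ₁/λ₂ = 0.275

Using λ = h/(mv):

λ₁ = h/(m₁v₁) = 1.10 × 10^-14 m
λ₂ = h/(m₂v₂) = 4.00 × 10^-14 m

Ratio λ₁/λ₂ = (m₂v₂)/(m₁v₁)
         = (1.67 × 10^-27 kg × 9.91 × 10^6 m/s) / (6.64 × 10^-27 kg × 9.05 × 10^6 m/s)
         = 0.275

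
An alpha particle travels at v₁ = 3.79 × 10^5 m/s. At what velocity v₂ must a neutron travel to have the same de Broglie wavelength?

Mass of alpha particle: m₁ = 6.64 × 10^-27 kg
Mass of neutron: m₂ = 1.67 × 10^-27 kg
v₂ = 1.51 × 10^6 m/s

For equal de Broglie wavelengths: λ₁ = λ₂

h/(m₁v₁) = h/(m₂v₂)
m₁v₁ = m₂v₂
v₂ = v₁ · (m₁/m₂)

v₂ = 3.79 × 10^5 m/s × (6.64 × 10^-27 kg / 1.67 × 10^-27 kg)
v₂ = 1.51 × 10^6 m/s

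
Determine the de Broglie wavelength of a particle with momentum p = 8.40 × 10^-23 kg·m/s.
7.89 × 10^-12 m

Using the de Broglie relation λ = h/p:

λ = h/p
λ = (6.626 × 10^-34 J·s) / (8.40 × 10^-23 kg·m/s)
λ = 7.89 × 10^-12 m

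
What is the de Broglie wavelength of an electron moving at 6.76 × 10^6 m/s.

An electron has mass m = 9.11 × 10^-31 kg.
1.08 × 10^-10 m

Using the de Broglie relation λ = h/(mv):

λ = h/(mv)
λ = (6.626 × 10^-34 J·s) / (9.11 × 10^-31 kg × 6.76 × 10^6 m/s)
λ = 1.08 × 10^-10 m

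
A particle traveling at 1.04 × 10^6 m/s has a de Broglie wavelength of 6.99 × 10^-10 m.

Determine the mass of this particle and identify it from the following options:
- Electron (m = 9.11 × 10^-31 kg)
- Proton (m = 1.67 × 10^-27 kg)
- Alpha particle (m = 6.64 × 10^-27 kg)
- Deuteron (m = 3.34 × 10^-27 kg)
The particle is an electron.

From λ = h/(mv), solve for mass:

m = h/(λv)
m = (6.626 × 10^-34 J·s) / (6.99 × 10^-10 m × 1.04 × 10^6 m/s)
m = 9.11 × 10^-31 kg

Comparing with the listed masses, this is closest to an electron.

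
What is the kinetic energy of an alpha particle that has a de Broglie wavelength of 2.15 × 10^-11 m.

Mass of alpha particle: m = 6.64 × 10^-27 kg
7.15 × 10^-20 J (or 0.446 eV)

From λ = h/√(2mKE), we solve for KE:

λ² = h²/(2mKE)
KE = h²/(2mλ²)
KE = (6.626 × 10^-34 J·s)² / (2 × 6.64 × 10^-27 kg × (2.15 × 10^-11 m)²)
KE = 7.15 × 10^-20 J
KE = 0.446 eV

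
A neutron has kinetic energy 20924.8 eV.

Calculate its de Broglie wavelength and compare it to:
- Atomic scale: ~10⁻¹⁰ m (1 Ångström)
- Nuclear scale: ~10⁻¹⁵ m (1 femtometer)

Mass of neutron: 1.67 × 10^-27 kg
λ = 1.98 × 10^-13 m, which is between nuclear and atomic scales.

Using λ = h/√(2mKE):

KE = 20924.8 eV = 3.353 × 10^-15 J

λ = h/√(2mKE)
λ = (6.626 × 10^-34 J·s) / √(2 × 1.67 × 10^-27 kg × 3.353 × 10^-15 J)
λ = 1.98 × 10^-13 m

Comparison:
- Atomic scale (10⁻¹⁰ m): λ is 0.002× this size
- Nuclear scale (10⁻¹⁵ m): λ is 2e+02× this size

The wavelength is between nuclear and atomic scales.

This wavelength is appropriate for probing atomic structure but too large for nuclear physics experiments.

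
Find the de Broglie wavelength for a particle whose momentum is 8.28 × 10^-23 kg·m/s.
8.00 × 10^-12 m

Using the de Broglie relation λ = h/p:

λ = h/p
λ = (6.626 × 10^-34 J·s) / (8.28 × 10^-23 kg·m/s)
λ = 8.00 × 10^-12 m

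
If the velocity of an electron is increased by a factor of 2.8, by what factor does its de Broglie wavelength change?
The wavelength decreases by a factor of 2.8.

From λ = h/(mv), the wavelength is inversely proportional to velocity:

λ ∝ 1/v

If v → 2.8v, then λ → λ/2.8

When velocity is increased by a factor of 2.8, the wavelength decreases by a factor of 2.8.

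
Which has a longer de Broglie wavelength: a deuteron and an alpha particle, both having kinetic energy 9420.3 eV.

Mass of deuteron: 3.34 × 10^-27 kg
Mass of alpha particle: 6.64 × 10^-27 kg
The deuteron has the longer wavelength.

Using λ = h/√(2mKE):

For deuteron: λ₁ = h/√(2m₁KE) = 2.09 × 10^-13 m
For alpha particle: λ₂ = h/√(2m₂KE) = 1.48 × 10^-13 m

Since λ ∝ 1/√m at constant kinetic energy, the lighter particle has the longer wavelength.

The deuteron has the longer de Broglie wavelength.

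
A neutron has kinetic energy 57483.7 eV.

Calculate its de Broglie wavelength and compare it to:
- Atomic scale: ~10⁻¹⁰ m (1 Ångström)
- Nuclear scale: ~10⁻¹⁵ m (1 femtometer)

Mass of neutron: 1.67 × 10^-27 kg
λ = 1.19 × 10^-13 m, which is between nuclear and atomic scales.

Using λ = h/√(2mKE):

KE = 57483.7 eV = 9.210 × 10^-15 J

λ = h/√(2mKE)
λ = (6.626 × 10^-34 J·s) / √(2 × 1.67 × 10^-27 kg × 9.210 × 10^-15 J)
λ = 1.19 × 10^-13 m

Comparison:
- Atomic scale (10⁻¹⁰ m): λ is 0.0012× this size
- Nuclear scale (10⁻¹⁵ m): λ is 1.2e+02× this size

The wavelength is between nuclear and atomic scales.

This wavelength is appropriate for probing atomic structure but too large for nuclear physics experiments.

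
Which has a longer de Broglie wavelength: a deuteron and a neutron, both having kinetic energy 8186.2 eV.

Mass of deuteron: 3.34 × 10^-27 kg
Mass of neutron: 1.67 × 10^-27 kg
The neutron has the longer wavelength.

Using λ = h/√(2mKE):

For deuteron: λ₁ = h/√(2m₁KE) = 2.24 × 10^-13 m
For neutron: λ₂ = h/√(2m₂KE) = 3.17 × 10^-13 m

Since λ ∝ 1/√m at constant kinetic energy, the lighter particle has the longer wavelength.

The neutron has the longer de Broglie wavelength.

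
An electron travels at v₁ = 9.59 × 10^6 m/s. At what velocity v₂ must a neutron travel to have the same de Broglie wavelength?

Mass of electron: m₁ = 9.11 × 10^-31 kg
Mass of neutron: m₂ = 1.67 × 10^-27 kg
v₂ = 5.23 × 10^3 m/s

For equal de Broglie wavelengths: λ₁ = λ₂

h/(m₁v₁) = h/(m₂v₂)
m₁v₁ = m₂v₂
v₂ = v₁ · (m₁/m₂)

v₂ = 9.59 × 10^6 m/s × (9.11 × 10^-31 kg / 1.67 × 10^-27 kg)
v₂ = 5.23 × 10^3 m/s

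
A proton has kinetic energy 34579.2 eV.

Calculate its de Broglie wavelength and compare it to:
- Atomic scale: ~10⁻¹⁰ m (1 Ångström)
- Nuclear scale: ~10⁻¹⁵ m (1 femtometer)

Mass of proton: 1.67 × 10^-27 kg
λ = 1.54 × 10^-13 m, which is between nuclear and atomic scales.

Using λ = h/√(2mKE):

KE = 34579.2 eV = 5.540 × 10^-15 J

λ = h/√(2mKE)
λ = (6.626 × 10^-34 J·s) / √(2 × 1.67 × 10^-27 kg × 5.540 × 10^-15 J)
λ = 1.54 × 10^-13 m

Comparison:
- Atomic scale (10⁻¹⁰ m): λ is 0.0015× this size
- Nuclear scale (10⁻¹⁵ m): λ is 1.5e+02× this size

The wavelength is between nuclear and atomic scales.

This wavelength is appropriate for probing atomic structure but too large for nuclear physics experiments.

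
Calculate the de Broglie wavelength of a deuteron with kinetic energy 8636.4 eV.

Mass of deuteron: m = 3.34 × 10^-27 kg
2.18 × 10^-13 m

Using λ = h/√(2mKE):

First convert KE to Joules: KE = 8636.4 eV = 1.384 × 10^-15 J

λ = h/√(2mKE)
λ = (6.626 × 10^-34 J·s) / √(2 × 3.34 × 10^-27 kg × 1.384 × 10^-15 J)
λ = 2.18 × 10^-13 m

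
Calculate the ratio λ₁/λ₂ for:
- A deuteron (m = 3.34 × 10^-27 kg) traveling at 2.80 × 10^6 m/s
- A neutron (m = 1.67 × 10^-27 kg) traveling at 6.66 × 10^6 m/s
λ₁/λ₂ = 1.19

Using λ = h/(mv):

λ₁ = h/(m₁v₁) = 7.09 × 10^-14 m
λ₂ = h/(m₂v₂) = 5.96 × 10^-14 m

Ratio λ₁/λ₂ = (m₂v₂)/(m₁v₁)
         = (1.67 × 10^-27 kg × 6.66 × 10^6 m/s) / (3.34 × 10^-27 kg × 2.80 × 10^6 m/s)
         = 1.19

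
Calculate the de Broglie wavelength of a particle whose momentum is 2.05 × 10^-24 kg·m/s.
3.23 × 10^-10 m

Using the de Broglie relation λ = h/p:

λ = h/p
λ = (6.626 × 10^-34 J·s) / (2.05 × 10^-24 kg·m/s)
λ = 3.23 × 10^-10 m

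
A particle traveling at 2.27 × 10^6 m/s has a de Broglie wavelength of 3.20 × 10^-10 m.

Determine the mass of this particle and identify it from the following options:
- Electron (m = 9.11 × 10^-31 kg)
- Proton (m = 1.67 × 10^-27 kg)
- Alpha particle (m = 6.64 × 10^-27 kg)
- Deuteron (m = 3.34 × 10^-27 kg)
The particle is an electron.

From λ = h/(mv), solve for mass:

m = h/(λv)
m = (6.626 × 10^-34 J·s) / (3.20 × 10^-10 m × 2.27 × 10^6 m/s)
m = 9.12 × 10^-31 kg

Comparing with the listed masses, this is closest to an electron.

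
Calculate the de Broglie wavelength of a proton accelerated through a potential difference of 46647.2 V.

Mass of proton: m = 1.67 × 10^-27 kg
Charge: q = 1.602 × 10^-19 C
1.33 × 10^-13 m

When a particle is accelerated through voltage V, it gains kinetic energy KE = qV.

The de Broglie wavelength is then λ = h/√(2mqV):

λ = h/√(2mqV)
λ = (6.626 × 10^-34 J·s) / √(2 × 1.67 × 10^-27 kg × 1.602 × 10^-19 C × 46647.2 V)
λ = 1.33 × 10^-13 m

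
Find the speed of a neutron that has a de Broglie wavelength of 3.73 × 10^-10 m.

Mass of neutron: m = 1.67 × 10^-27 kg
1.06 × 10^3 m/s

From the de Broglie relation λ = h/(mv), we solve for v:

v = h/(mλ)
v = (6.626 × 10^-34 J·s) / (1.67 × 10^-27 kg × 3.73 × 10^-10 m)
v = 1.06 × 10^3 m/s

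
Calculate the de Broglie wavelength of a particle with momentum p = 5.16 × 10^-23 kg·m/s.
1.28 × 10^-11 m

Using the de Broglie relation λ = h/p:

λ = h/p
λ = (6.626 × 10^-34 J·s) / (5.16 × 10^-23 kg·m/s)
λ = 1.28 × 10^-11 m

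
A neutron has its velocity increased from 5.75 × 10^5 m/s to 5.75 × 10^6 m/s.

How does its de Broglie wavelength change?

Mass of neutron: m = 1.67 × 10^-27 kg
The wavelength decreases by a factor of 10.

Using λ = h/(mv):

Initial wavelength: λ₁ = h/(mv₁) = 6.90 × 10^-13 m
Final wavelength: λ₂ = h/(mv₂) = 6.90 × 10^-14 m

Since λ ∝ 1/v, when velocity increases by a factor of 10, the wavelength decreases by a factor of 10.

λ₂/λ₁ = v₁/v₂ = 1/10

The wavelength decreases by a factor of 10.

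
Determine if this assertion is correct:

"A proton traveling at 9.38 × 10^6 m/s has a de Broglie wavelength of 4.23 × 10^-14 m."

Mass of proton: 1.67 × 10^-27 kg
True

The claim is correct.

Using λ = h/(mv):
λ = (6.626 × 10^-34 J·s) / (1.67 × 10^-27 kg × 9.38 × 10^6 m/s)
λ = 4.23 × 10^-14 m

This matches the claimed value.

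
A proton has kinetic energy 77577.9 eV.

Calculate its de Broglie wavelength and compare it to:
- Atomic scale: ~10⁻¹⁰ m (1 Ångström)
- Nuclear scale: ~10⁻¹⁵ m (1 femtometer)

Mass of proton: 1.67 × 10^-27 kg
λ = 1.03 × 10^-13 m, which is between nuclear and atomic scales.

Using λ = h/√(2mKE):

KE = 77577.9 eV = 1.243 × 10^-14 J

λ = h/√(2mKE)
λ = (6.626 × 10^-34 J·s) / √(2 × 1.67 × 10^-27 kg × 1.243 × 10^-14 J)
λ = 1.03 × 10^-13 m

Comparison:
- Atomic scale (10⁻¹⁰ m): λ is 0.001× this size
- Nuclear scale (10⁻¹⁵ m): λ is 1e+02× this size

The wavelength is between nuclear and atomic scales.

This wavelength is appropriate for probing atomic structure but too large for nuclear physics experiments.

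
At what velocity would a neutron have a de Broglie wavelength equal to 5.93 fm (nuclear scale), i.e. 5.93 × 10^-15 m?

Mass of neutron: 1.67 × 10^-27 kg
6.69 × 10^7 m/s

From λ = h/(mv), solve for v:

v = h/(mλ)
v = (6.626 × 10^-34 J·s) / (1.67 × 10^-27 kg × 5.93 × 10^-15 m)
v = 6.69 × 10^7 m/s

Note: This velocity is 22.3% of the speed of light, so relativistic corrections would be needed for a more accurate calculation.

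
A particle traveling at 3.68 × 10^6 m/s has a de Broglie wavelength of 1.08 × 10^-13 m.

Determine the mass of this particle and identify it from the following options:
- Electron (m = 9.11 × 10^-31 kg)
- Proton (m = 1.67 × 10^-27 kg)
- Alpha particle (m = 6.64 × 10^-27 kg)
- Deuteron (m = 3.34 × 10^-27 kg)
The particle is a proton.

From λ = h/(mv), solve for mass:

m = h/(λv)
m = (6.626 × 10^-34 J·s) / (1.08 × 10^-13 m × 3.68 × 10^6 m/s)
m = 1.67 × 10^-27 kg

Comparing with the listed masses, this is closest to a proton.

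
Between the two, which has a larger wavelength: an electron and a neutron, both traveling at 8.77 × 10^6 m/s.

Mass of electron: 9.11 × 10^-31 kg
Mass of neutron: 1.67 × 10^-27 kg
The electron has the longer wavelength.

Using λ = h/(mv), since both particles have the same velocity, the wavelength depends only on mass.

For electron: λ₁ = h/(m₁v) = 8.29 × 10^-11 m
For neutron: λ₂ = h/(m₂v) = 4.52 × 10^-14 m

Since λ ∝ 1/m at constant velocity, the lighter particle has the longer wavelength.

The electron has the longer de Broglie wavelength.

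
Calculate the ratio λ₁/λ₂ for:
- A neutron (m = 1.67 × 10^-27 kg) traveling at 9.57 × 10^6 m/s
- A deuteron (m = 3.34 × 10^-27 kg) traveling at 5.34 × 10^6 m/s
λ₁/λ₂ = 1.12

Using λ = h/(mv):

λ₁ = h/(m₁v₁) = 4.15 × 10^-14 m
λ₂ = h/(m₂v₂) = 3.72 × 10^-14 m

Ratio λ₁/λ₂ = (m₂v₂)/(m₁v₁)
         = (3.34 × 10^-27 kg × 5.34 × 10^6 m/s) / (1.67 × 10^-27 kg × 9.57 × 10^6 m/s)
         = 1.12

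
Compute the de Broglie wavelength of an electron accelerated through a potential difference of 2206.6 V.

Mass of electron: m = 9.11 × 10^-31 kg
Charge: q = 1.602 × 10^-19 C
2.61 × 10^-11 m

When a particle is accelerated through voltage V, it gains kinetic energy KE = qV.

The de Broglie wavelength is then λ = h/√(2mqV):

λ = h/√(2mqV)
λ = (6.626 × 10^-34 J·s) / √(2 × 9.11 × 10^-31 kg × 1.602 × 10^-19 C × 2206.6 V)
λ = 2.61 × 10^-11 m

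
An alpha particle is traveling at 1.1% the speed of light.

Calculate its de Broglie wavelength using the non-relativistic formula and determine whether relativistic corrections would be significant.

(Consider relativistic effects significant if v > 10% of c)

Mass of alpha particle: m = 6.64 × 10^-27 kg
No, relativistic corrections are not needed.

Using the non-relativistic de Broglie formula λ = h/(mv):

v = 1.1% × c = 3.298 × 10^6 m/s

λ = h/(mv)
λ = (6.626 × 10^-34 J·s) / (6.64 × 10^-27 kg × 3.298 × 10^6 m/s)
λ = 3.03 × 10^-14 m

Since v = 1.1% of c < 10% of c, relativistic corrections are NOT significant and this non-relativistic result is a good approximation.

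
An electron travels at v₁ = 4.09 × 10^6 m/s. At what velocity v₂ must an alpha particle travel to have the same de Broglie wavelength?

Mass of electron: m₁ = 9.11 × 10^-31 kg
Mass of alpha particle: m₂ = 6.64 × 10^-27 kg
v₂ = 5.61 × 10^2 m/s

For equal de Broglie wavelengths: λ₁ = λ₂

h/(m₁v₁) = h/(m₂v₂)
m₁v₁ = m₂v₂
v₂ = v₁ · (m₁/m₂)

v₂ = 4.09 × 10^6 m/s × (9.11 × 10^-31 kg / 6.64 × 10^-27 kg)
v₂ = 5.61 × 10^2 m/s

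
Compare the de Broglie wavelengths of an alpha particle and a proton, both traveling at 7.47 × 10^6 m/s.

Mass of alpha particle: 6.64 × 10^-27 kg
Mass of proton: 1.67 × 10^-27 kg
The proton has the longer wavelength.

Using λ = h/(mv), since both particles have the same velocity, the wavelength depends only on mass.

For alpha particle: λ₁ = h/(m₁v) = 1.34 × 10^-14 m
For proton: λ₂ = h/(m₂v) = 5.31 × 10^-14 m

Since λ ∝ 1/m at constant velocity, the lighter particle has the longer wavelength.

The proton has the longer de Broglie wavelength.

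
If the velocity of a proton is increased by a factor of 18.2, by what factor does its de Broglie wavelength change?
The wavelength decreases by a factor of 18.2.

From λ = h/(mv), the wavelength is inversely proportional to velocity:

λ ∝ 1/v

If v → 18.2v, then λ → λ/18.2

When velocity is increased by a factor of 18.2, the wavelength decreases by a factor of 18.2.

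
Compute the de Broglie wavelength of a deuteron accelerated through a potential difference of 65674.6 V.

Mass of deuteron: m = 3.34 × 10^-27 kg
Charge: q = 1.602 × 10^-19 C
7.90 × 10^-14 m

When a particle is accelerated through voltage V, it gains kinetic energy KE = qV.

The de Broglie wavelength is then λ = h/√(2mqV):

λ = h/√(2mqV)
λ = (6.626 × 10^-34 J·s) / √(2 × 3.34 × 10^-27 kg × 1.602 × 10^-19 C × 65674.6 V)
λ = 7.90 × 10^-14 m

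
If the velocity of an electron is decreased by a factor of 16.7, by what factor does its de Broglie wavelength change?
The wavelength increases by a factor of 16.7.

From λ = h/(mv), the wavelength is inversely proportional to velocity:

λ ∝ 1/v

If v → v/16.7, then λ → 16.7λ

When velocity is decreased by a factor of 16.7, the wavelength increases by a factor of 16.7.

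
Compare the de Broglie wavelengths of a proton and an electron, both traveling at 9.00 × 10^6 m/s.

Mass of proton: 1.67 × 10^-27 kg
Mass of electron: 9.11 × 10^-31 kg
The electron has the longer wavelength.

Using λ = h/(mv), since both particles have the same velocity, the wavelength depends only on mass.

For proton: λ₁ = h/(m₁v) = 4.41 × 10^-14 m
For electron: λ₂ = h/(m₂v) = 8.08 × 10^-11 m

Since λ ∝ 1/m at constant velocity, the lighter particle has the longer wavelength.

The electron has the longer de Broglie wavelength.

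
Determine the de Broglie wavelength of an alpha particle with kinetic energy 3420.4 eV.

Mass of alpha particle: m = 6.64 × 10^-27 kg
2.46 × 10^-13 m

Using λ = h/√(2mKE):

First convert KE to Joules: KE = 3420.4 eV = 5.480 × 10^-16 J

λ = h/√(2mKE)
λ = (6.626 × 10^-34 J·s) / √(2 × 6.64 × 10^-27 kg × 5.480 × 10^-16 J)
λ = 2.46 × 10^-13 m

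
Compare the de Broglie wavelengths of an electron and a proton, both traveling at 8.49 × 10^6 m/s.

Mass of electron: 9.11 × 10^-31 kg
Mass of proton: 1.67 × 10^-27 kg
The electron has the longer wavelength.

Using λ = h/(mv), since both particles have the same velocity, the wavelength depends only on mass.

For electron: λ₁ = h/(m₁v) = 8.57 × 10^-11 m
For proton: λ₂ = h/(m₂v) = 4.67 × 10^-14 m

Since λ ∝ 1/m at constant velocity, the lighter particle has the longer wavelength.

The electron has the longer de Broglie wavelength.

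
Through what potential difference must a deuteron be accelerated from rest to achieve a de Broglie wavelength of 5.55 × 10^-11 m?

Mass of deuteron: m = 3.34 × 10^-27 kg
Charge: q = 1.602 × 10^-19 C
1.33 × 10^-1 V

From λ = h/√(2mqV), we solve for V:

λ² = h²/(2mqV)
V = h²/(2mqλ²)
V = (6.626 × 10^-34 J·s)² / (2 × 3.34 × 10^-27 kg × 1.602 × 10^-19 C × (5.55 × 10^-11 m)²)
V = 1.33 × 10^-1 V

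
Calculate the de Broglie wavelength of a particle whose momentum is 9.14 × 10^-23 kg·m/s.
7.25 × 10^-12 m

Using the de Broglie relation λ = h/p:

λ = h/p
λ = (6.626 × 10^-34 J·s) / (9.14 × 10^-23 kg·m/s)
λ = 7.25 × 10^-12 m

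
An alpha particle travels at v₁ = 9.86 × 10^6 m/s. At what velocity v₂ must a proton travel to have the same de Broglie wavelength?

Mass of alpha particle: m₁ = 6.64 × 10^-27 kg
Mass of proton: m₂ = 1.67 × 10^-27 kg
v₂ = 3.92 × 10^7 m/s

For equal de Broglie wavelengths: λ₁ = λ₂

h/(m₁v₁) = h/(m₂v₂)
m₁v₁ = m₂v₂
v₂ = v₁ · (m₁/m₂)

v₂ = 9.86 × 10^6 m/s × (6.64 × 10^-27 kg / 1.67 × 10^-27 kg)
v₂ = 3.92 × 10^7 m/s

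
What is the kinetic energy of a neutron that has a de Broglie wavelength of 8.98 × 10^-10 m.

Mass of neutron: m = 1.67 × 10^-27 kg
1.63 × 10^-22 J (or 1.02 × 10^-3 eV)

From λ = h/√(2mKE), we solve for KE:

λ² = h²/(2mKE)
KE = h²/(2mλ²)
KE = (6.626 × 10^-34 J·s)² / (2 × 1.67 × 10^-27 kg × (8.98 × 10^-10 m)²)
KE = 1.63 × 10^-22 J
KE = 1.02 × 10^-3 eV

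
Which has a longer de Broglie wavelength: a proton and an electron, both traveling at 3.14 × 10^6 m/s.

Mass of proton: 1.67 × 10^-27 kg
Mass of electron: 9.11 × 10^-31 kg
The electron has the longer wavelength.

Using λ = h/(mv), since both particles have the same velocity, the wavelength depends only on mass.

For proton: λ₁ = h/(m₁v) = 1.26 × 10^-13 m
For electron: λ₂ = h/(m₂v) = 2.32 × 10^-10 m

Since λ ∝ 1/m at constant velocity, the lighter particle has the longer wavelength.

The electron has the longer de Broglie wavelength.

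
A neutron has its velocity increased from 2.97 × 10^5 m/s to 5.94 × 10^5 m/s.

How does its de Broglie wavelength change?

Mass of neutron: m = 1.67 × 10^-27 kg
The wavelength decreases by a factor of 2.

Using λ = h/(mv):

Initial wavelength: λ₁ = h/(mv₁) = 1.34 × 10^-12 m
Final wavelength: λ₂ = h/(mv₂) = 6.68 × 10^-13 m

Since λ ∝ 1/v, when velocity increases by a factor of 2, the wavelength decreases by a factor of 2.

λ₂/λ₁ = v₁/v₂ = 1/2

The wavelength decreases by a factor of 2.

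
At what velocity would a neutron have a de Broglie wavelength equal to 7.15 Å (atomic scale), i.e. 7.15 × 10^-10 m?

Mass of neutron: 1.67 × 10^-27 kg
5.55 × 10^2 m/s

From λ = h/(mv), solve for v:

v = h/(mλ)
v = (6.626 × 10^-34 J·s) / (1.67 × 10^-27 kg × 7.15 × 10^-10 m)
v = 5.55 × 10^2 m/s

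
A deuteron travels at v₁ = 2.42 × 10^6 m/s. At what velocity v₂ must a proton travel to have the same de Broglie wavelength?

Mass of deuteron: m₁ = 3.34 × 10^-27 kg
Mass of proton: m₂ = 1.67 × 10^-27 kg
v₂ = 4.84 × 10^6 m/s

For equal de Broglie wavelengths: λ₁ = λ₂

h/(m₁v₁) = h/(m₂v₂)
m₁v₁ = m₂v₂
v₂ = v₁ · (m₁/m₂)

v₂ = 2.42 × 10^6 m/s × (3.34 × 10^-27 kg / 1.67 × 10^-27 kg)
v₂ = 4.84 × 10^6 m/s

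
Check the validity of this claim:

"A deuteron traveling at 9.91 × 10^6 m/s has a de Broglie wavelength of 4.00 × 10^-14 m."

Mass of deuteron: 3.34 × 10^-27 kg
False

The claim is incorrect.

Using λ = h/(mv):
λ = (6.626 × 10^-34 J·s) / (3.34 × 10^-27 kg × 9.91 × 10^6 m/s)
λ = 2.00 × 10^-14 m

The actual wavelength differs from the claimed 4.00 × 10^-14 m.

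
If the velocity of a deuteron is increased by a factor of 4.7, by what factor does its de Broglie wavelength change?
The wavelength decreases by a factor of 4.7.

From λ = h/(mv), the wavelength is inversely proportional to velocity:

λ ∝ 1/v

If v → 4.7v, then λ → λ/4.7

When velocity is increased by a factor of 4.7, the wavelength decreases by a factor of 4.7.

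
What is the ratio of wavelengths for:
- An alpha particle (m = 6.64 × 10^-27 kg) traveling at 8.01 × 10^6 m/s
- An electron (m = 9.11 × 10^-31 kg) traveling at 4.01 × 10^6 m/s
λ₁/λ₂ = 6.87 × 10^-5

Using λ = h/(mv):

λ₁ = h/(m₁v₁) = 1.25 × 10^-14 m
λ₂ = h/(m₂v₂) = 1.81 × 10^-10 m

Ratio λ₁/λ₂ = (m₂v₂)/(m₁v₁)
         = (9.11 × 10^-31 kg × 4.01 × 10^6 m/s) / (6.64 × 10^-27 kg × 8.01 × 10^6 m/s)
         = 6.87 × 10^-5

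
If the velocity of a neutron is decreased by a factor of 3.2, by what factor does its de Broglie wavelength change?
The wavelength increases by a factor of 3.2.

From λ = h/(mv), the wavelength is inversely proportional to velocity:

λ ∝ 1/v

If v → v/3.2, then λ → 3.2λ

When velocity is decreased by a factor of 3.2, the wavelength increases by a factor of 3.2.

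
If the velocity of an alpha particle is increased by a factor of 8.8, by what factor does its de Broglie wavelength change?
The wavelength decreases by a factor of 8.8.

From λ = h/(mv), the wavelength is inversely proportional to velocity:

λ ∝ 1/v

If v → 8.8v, then λ → λ/8.8

When velocity is increased by a factor of 8.8, the wavelength decreases by a factor of 8.8.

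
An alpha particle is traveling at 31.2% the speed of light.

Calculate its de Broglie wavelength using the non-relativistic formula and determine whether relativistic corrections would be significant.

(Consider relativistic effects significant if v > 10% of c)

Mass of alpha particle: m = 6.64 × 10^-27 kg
Yes, relativistic corrections are needed.

Using the non-relativistic de Broglie formula λ = h/(mv):

v = 31.2% × c = 9.354 × 10^7 m/s

λ = h/(mv)
λ = (6.626 × 10^-34 J·s) / (6.64 × 10^-27 kg × 9.354 × 10^7 m/s)
λ = 1.07 × 10^-15 m

Since v = 31.2% of c > 10% of c, relativistic corrections ARE significant and the actual wavelength would differ from this non-relativistic estimate.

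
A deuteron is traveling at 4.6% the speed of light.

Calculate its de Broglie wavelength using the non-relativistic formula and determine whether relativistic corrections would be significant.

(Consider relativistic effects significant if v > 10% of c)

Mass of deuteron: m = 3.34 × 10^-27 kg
No, relativistic corrections are not needed.

Using the non-relativistic de Broglie formula λ = h/(mv):

v = 4.6% × c = 1.379 × 10^7 m/s

λ = h/(mv)
λ = (6.626 × 10^-34 J·s) / (3.34 × 10^-27 kg × 1.379 × 10^7 m/s)
λ = 1.44 × 10^-14 m

Since v = 4.6% of c < 10% of c, relativistic corrections are NOT significant and this non-relativistic result is a good approximation.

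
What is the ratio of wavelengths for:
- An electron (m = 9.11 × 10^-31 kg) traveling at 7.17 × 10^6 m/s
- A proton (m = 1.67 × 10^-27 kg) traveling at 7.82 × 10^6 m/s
λ₁/λ₂ = 2.00 × 10^3

Using λ = h/(mv):

λ₁ = h/(m₁v₁) = 1.01 × 10^-10 m
λ₂ = h/(m₂v₂) = 5.07 × 10^-14 m

Ratio λ₁/λ₂ = (m₂v₂)/(m₁v₁)
         = (1.67 × 10^-27 kg × 7.82 × 10^6 m/s) / (9.11 × 10^-31 kg × 7.17 × 10^6 m/s)
         = 2.00 × 10^3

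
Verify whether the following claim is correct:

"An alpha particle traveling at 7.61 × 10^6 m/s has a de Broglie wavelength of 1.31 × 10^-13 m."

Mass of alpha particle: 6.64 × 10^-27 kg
False

The claim is incorrect.

Using λ = h/(mv):
λ = (6.626 × 10^-34 J·s) / (6.64 × 10^-27 kg × 7.61 × 10^6 m/s)
λ = 1.31 × 10^-14 m

The actual wavelength differs from the claimed 1.31 × 10^-13 m.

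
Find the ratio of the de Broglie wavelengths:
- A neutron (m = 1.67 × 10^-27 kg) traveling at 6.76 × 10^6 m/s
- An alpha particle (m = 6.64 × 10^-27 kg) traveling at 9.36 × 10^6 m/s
λ₁/λ₂ = 5.51

Using λ = h/(mv):

λ₁ = h/(m₁v₁) = 5.87 × 10^-14 m
λ₂ = h/(m₂v₂) = 1.07 × 10^-14 m

Ratio λ₁/λ₂ = (m₂v₂)/(m₁v₁)
         = (6.64 × 10^-27 kg × 9.36 × 10^6 m/s) / (1.67 × 10^-27 kg × 6.76 × 10^6 m/s)
         = 5.51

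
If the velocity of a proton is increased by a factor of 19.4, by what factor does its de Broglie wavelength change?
The wavelength decreases by a factor of 19.4.

From λ = h/(mv), the wavelength is inversely proportional to velocity:

λ ∝ 1/v

If v → 19.4v, then λ → λ/19.4

When velocity is increased by a factor of 19.4, the wavelength decreases by a factor of 19.4.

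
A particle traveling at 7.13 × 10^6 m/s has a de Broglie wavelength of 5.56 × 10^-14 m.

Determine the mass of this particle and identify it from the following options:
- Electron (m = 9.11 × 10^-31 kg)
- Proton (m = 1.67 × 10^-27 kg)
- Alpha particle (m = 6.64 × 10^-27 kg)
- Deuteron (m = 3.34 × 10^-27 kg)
The particle is a proton.

From λ = h/(mv), solve for mass:

m = h/(λv)
m = (6.626 × 10^-34 J·s) / (5.56 × 10^-14 m × 7.13 × 10^6 m/s)
m = 1.67 × 10^-27 kg

Comparing with the listed masses, this is closest to a proton.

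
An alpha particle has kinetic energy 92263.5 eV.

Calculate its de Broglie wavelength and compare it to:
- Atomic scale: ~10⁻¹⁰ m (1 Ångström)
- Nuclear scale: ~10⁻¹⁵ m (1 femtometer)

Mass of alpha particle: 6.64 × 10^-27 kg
λ = 4.73 × 10^-14 m, which is between nuclear and atomic scales.

Using λ = h/√(2mKE):

KE = 92263.5 eV = 1.478 × 10^-14 J

λ = h/√(2mKE)
λ = (6.626 × 10^-34 J·s) / √(2 × 6.64 × 10^-27 kg × 1.478 × 10^-14 J)
λ = 4.73 × 10^-14 m

Comparison:
- Atomic scale (10⁻¹⁰ m): λ is 0.00047× this size
- Nuclear scale (10⁻¹⁵ m): λ is 47× this size

The wavelength is between nuclear and atomic scales.

This wavelength is appropriate for probing atomic structure but too large for nuclear physics experiments.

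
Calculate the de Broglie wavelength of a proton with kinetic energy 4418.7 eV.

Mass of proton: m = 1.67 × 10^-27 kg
4.31 × 10^-13 m

Using λ = h/√(2mKE):

First convert KE to Joules: KE = 4418.7 eV = 7.080 × 10^-16 J

λ = h/√(2mKE)
λ = (6.626 × 10^-34 J·s) / √(2 × 1.67 × 10^-27 kg × 7.080 × 10^-16 J)
λ = 4.31 × 10^-13 m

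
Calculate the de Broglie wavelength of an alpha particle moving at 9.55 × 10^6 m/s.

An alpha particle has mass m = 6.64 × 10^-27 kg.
1.04 × 10^-14 m

Using the de Broglie relation λ = h/(mv):

λ = h/(mv)
λ = (6.626 × 10^-34 J·s) / (6.64 × 10^-27 kg × 9.55 × 10^6 m/s)
λ = 1.04 × 10^-14 m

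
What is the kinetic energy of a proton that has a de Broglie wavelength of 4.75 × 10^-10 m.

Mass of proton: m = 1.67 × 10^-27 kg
5.83 × 10^-22 J (or 3.64 × 10^-3 eV)

From λ = h/√(2mKE), we solve for KE:

λ² = h²/(2mKE)
KE = h²/(2mλ²)
KE = (6.626 × 10^-34 J·s)² / (2 × 1.67 × 10^-27 kg × (4.75 × 10^-10 m)²)
KE = 5.83 × 10^-22 J
KE = 3.64 × 10^-3 eV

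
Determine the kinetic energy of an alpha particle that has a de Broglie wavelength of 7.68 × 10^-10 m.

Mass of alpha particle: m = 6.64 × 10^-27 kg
5.61 × 10^-23 J (or 3.50 × 10^-4 eV)

From λ = h/√(2mKE), we solve for KE:

λ² = h²/(2mKE)
KE = h²/(2mλ²)
KE = (6.626 × 10^-34 J·s)² / (2 × 6.64 × 10^-27 kg × (7.68 × 10^-10 m)²)
KE = 5.61 × 10^-23 J
KE = 3.50 × 10^-4 eV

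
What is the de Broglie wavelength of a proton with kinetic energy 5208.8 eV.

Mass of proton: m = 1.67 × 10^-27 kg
3.97 × 10^-13 m

Using λ = h/√(2mKE):

First convert KE to Joules: KE = 5208.8 eV = 8.345 × 10^-16 J

λ = h/√(2mKE)
λ = (6.626 × 10^-34 J·s) / √(2 × 1.67 × 10^-27 kg × 8.345 × 10^-16 J)
λ = 3.97 × 10^-13 m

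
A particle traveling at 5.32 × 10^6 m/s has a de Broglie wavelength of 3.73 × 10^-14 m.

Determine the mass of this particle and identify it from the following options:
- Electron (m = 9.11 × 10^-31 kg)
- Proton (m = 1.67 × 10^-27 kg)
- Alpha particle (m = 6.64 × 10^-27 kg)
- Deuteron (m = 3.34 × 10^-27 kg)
The particle is a deuteron.

From λ = h/(mv), solve for mass:

m = h/(λv)
m = (6.626 × 10^-34 J·s) / (3.73 × 10^-14 m × 5.32 × 10^6 m/s)
m = 3.34 × 10^-27 kg

Comparing with the listed masses, this is closest to a deuteron.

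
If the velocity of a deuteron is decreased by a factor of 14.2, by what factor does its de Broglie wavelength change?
The wavelength increases by a factor of 14.2.

From λ = h/(mv), the wavelength is inversely proportional to velocity:

λ ∝ 1/v

If v → v/14.2, then λ → 14.2λ

When velocity is decreased by a factor of 14.2, the wavelength increases by a factor of 14.2.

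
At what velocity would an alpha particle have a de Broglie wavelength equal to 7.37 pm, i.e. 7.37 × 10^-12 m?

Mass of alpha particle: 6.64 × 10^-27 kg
1.35 × 10^4 m/s

From λ = h/(mv), solve for v:

v = h/(mλ)
v = (6.626 × 10^-34 J·s) / (6.64 × 10^-27 kg × 7.37 × 10^-12 m)
v = 1.35 × 10^4 m/s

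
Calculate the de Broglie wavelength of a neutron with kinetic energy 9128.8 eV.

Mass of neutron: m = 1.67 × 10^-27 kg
3.00 × 10^-13 m

Using λ = h/√(2mKE):

First convert KE to Joules: KE = 9128.8 eV = 1.463 × 10^-15 J

λ = h/√(2mKE)
λ = (6.626 × 10^-34 J·s) / √(2 × 1.67 × 10^-27 kg × 1.463 × 10^-15 J)
λ = 3.00 × 10^-13 m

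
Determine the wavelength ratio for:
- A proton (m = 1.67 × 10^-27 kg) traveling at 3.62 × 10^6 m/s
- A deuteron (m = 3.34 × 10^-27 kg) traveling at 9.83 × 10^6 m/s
λ₁/λ₂ = 5.43

Using λ = h/(mv):

λ₁ = h/(m₁v₁) = 1.10 × 10^-13 m
λ₂ = h/(m₂v₂) = 2.02 × 10^-14 m

Ratio λ₁/λ₂ = (m₂v₂)/(m₁v₁)
         = (3.34 × 10^-27 kg × 9.83 × 10^6 m/s) / (1.67 × 10^-27 kg × 3.62 × 10^6 m/s)
         = 5.43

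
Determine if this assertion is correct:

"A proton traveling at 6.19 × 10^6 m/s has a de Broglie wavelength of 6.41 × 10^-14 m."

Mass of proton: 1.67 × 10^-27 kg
True

The claim is correct.

Using λ = h/(mv):
λ = (6.626 × 10^-34 J·s) / (1.67 × 10^-27 kg × 6.19 × 10^6 m/s)
λ = 6.41 × 10^-14 m

This matches the claimed value.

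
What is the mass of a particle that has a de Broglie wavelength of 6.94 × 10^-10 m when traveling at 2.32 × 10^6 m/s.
4.12 × 10^-31 kg

From the de Broglie relation λ = h/(mv), we solve for m:

m = h/(λv)
m = (6.626 × 10^-34 J·s) / (6.94 × 10^-10 m × 2.32 × 10^6 m/s)
m = 4.12 × 10^-31 kg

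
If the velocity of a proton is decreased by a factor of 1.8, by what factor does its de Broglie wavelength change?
The wavelength increases by a factor of 1.8.

From λ = h/(mv), the wavelength is inversely proportional to velocity:

λ ∝ 1/v

If v → v/1.8, then λ → 1.8λ

When velocity is decreased by a factor of 1.8, the wavelength increases by a factor of 1.8.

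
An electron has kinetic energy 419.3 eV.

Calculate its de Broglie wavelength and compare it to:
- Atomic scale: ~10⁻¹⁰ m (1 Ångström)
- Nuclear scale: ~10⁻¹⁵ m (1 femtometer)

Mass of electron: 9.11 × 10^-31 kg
λ = 5.99 × 10^-11 m, which is between nuclear and atomic scales.

Using λ = h/√(2mKE):

KE = 419.3 eV = 6.718 × 10^-17 J

λ = h/√(2mKE)
λ = (6.626 × 10^-34 J·s) / √(2 × 9.11 × 10^-31 kg × 6.718 × 10^-17 J)
λ = 5.99 × 10^-11 m

Comparison:
- Atomic scale (10⁻¹⁰ m): λ is 0.6× this size
- Nuclear scale (10⁻¹⁵ m): λ is 6e+04× this size

The wavelength is between nuclear and atomic scales.

This wavelength is appropriate for probing atomic structure but too large for nuclear physics experiments.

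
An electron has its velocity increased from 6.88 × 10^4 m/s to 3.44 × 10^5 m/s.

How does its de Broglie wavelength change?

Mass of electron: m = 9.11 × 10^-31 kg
The wavelength decreases by a factor of 5.

Using λ = h/(mv):

Initial wavelength: λ₁ = h/(mv₁) = 1.06 × 10^-8 m
Final wavelength: λ₂ = h/(mv₂) = 2.11 × 10^-9 m

Since λ ∝ 1/v, when velocity increases by a factor of 5, the wavelength decreases by a factor of 5.

λ₂/λ₁ = v₁/v₂ = 1/5

The wavelength decreases by a factor of 5.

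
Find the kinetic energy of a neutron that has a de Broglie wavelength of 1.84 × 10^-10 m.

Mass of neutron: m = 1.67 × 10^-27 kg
3.88 × 10^-21 J (or 0.0242 eV)

From λ = h/√(2mKE), we solve for KE:

λ² = h²/(2mKE)
KE = h²/(2mλ²)
KE = (6.626 × 10^-34 J·s)² / (2 × 1.67 × 10^-27 kg × (1.84 × 10^-10 m)²)
KE = 3.88 × 10^-21 J
KE = 0.0242 eV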